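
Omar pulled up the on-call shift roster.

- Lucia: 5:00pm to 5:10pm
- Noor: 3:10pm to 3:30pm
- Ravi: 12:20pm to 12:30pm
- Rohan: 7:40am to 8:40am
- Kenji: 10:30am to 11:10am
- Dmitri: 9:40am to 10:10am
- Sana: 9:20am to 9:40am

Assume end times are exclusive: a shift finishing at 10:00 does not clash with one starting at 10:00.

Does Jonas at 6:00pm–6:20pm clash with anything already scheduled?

Rohan: ends 8:40am at or before Jonas starts 6:00pm → clear.
Sana: ends 9:40am at or before Jonas starts 6:00pm → clear.
Dmitri: ends 10:10am at or before Jonas starts 6:00pm → clear.
Kenji: ends 11:10am at or before Jonas starts 6:00pm → clear.
Ravi: ends 12:30pm at or before Jonas starts 6:00pm → clear.
Noor: ends 3:30pm at or before Jonas starts 6:00pm → clear.
Lucia: ends 5:10pm at or before Jonas starts 6:00pm → clear.

No — it doesn't clash with anything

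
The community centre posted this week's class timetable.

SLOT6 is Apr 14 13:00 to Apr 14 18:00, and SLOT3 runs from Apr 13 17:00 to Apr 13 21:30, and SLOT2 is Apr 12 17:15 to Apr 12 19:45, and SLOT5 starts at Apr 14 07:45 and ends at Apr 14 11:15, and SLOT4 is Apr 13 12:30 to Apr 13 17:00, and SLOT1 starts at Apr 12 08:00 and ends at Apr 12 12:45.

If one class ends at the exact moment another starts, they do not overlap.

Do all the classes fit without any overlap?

Yes

Check each pair: they overlap iff neither finishes before the other starts.
Sorted by start: SLOT1, SLOT2, SLOT4, SLOT3, SLOT5, SLOT6.
SLOT2 starts after SLOT1 ends; SLOT1 is clear from here.
SLOT4 starts after SLOT2 ends; SLOT2 is clear from here.
SLOT3 starts exactly when SLOT4 ends (back-to-back, no overlap); SLOT4 is clear from here.
SLOT5 starts after SLOT3 ends; SLOT3 is clear from here.
SLOT6 starts after SLOT5 ends.
Every pair is clear; the schedule has no overlaps.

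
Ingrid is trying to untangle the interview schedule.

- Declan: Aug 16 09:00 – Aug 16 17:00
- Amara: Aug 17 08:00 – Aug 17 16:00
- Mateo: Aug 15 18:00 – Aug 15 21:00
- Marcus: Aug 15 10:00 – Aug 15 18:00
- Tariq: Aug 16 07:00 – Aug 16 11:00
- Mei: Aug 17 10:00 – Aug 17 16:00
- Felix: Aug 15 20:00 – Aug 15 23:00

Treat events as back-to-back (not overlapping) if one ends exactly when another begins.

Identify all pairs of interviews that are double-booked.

Amara & Mei, Declan & Tariq, Felix & Mateo

Sorted by start: Marcus, Mateo, Felix, Tariq, Declan, Amara, Mei.
Mateo starts exactly when Marcus ends (back-to-back, no overlap), so Marcus has no further overlaps.
Felix starts before Mateo ends → Mateo and Felix overlap.
Tariq starts after Mateo ends, so Mateo has no further overlaps.
Tariq starts after Felix ends, so Felix has no further overlaps.
Declan starts before Tariq ends → Tariq and Declan overlap.
Amara starts after Tariq ends, so Tariq has no further overlaps.
Amara starts after Declan ends, so Declan has no further overlaps.
Mei starts before Amara ends → Amara and Mei overlap.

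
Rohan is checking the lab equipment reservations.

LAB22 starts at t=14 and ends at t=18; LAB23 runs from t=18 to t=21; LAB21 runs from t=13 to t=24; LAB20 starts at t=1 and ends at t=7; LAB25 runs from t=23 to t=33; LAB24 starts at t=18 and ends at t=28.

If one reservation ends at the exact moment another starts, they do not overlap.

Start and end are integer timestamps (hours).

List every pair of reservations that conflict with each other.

Sorted by start: LAB20, LAB21, LAB22, LAB23, LAB24, LAB25.
LAB21 starts after LAB20 ends, so LAB20 has no further overlaps.
LAB22 starts before LAB21 ends → LAB21 and LAB22 overlap.
LAB23 starts before LAB21 ends → LAB21 and LAB23 overlap.
LAB24 starts before LAB21 ends → LAB21 and LAB24 overlap.
LAB25 starts before LAB21 ends → LAB21 and LAB25 overlap.
LAB23 starts exactly when LAB22 ends (back-to-back, no overlap), so LAB22 has no further overlaps.
LAB24 starts before LAB23 ends → LAB23 and LAB24 overlap.
LAB25 starts after LAB23 ends.
LAB25 starts before LAB24 ends → LAB24 and LAB25 overlap.

LAB21 & LAB22, LAB21 & LAB23, LAB21 & LAB24, LAB21 & LAB25, LAB23 & LAB24, LAB24 & LAB25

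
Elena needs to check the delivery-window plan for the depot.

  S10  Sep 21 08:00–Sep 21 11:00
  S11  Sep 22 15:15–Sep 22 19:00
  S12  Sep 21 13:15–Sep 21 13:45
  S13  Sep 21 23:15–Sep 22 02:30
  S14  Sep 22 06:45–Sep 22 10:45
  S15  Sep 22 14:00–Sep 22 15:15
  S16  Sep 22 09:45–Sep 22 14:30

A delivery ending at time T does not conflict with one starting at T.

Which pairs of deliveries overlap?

S14 & S16, S15 & S16

Two intervals overlap when each starts before the other ends.
Sorted by start: S10, S12, S13, S14, S16, S15, S11.
S12 starts after S10 ends, so nothing later overlaps S10 either.
S13 starts after S12 ends, so nothing later overlaps S12 either.
S14 starts after S13 ends, so nothing later overlaps S13 either.
S16 starts before S14 ends → S14 and S16 overlap.
S15 starts after S14 ends, so nothing later overlaps S14 either.
S15 starts before S16 ends → S16 and S15 overlap.
S11 starts after S16 ends.
S11 starts exactly when S15 ends (back-to-back, no overlap).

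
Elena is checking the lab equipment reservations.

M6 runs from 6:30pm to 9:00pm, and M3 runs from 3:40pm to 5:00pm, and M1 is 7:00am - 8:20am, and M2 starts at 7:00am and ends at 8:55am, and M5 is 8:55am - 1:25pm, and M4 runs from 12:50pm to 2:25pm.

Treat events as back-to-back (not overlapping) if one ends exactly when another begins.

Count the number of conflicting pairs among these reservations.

2

Sorted by start: M1, M2, M5, M4, M3, M6.
M2 starts before M1 ends → M1 and M2 overlap.
M5 starts after M1 ends — done with M1.
M5 starts exactly when M2 ends (back-to-back, no overlap) — done with M2.
M4 starts before M5 ends → M5 and M4 overlap.
M3 starts after M5 ends — done with M5.
M3 starts after M4 ends — done with M4.
M6 starts after M3 ends.
Overlapping pairs: M1 & M2, M4 & M5 — 2 in total.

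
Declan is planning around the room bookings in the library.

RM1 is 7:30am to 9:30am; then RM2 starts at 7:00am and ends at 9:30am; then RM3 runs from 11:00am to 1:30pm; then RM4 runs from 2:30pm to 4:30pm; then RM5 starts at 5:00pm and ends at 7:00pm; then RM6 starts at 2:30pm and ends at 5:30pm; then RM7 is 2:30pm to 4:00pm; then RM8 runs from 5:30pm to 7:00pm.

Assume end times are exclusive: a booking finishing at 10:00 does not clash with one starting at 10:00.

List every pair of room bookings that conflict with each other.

RM1 & RM2, RM4 & RM6, RM4 & RM7, RM5 & RM6, RM5 & RM8, RM6 & RM7

Sorted by start: RM2, RM1, RM3, RM4, RM6, RM7, RM5, RM8.
RM1 starts before RM2 ends → RM2 and RM1 overlap.
RM3 starts after RM2 ends, so RM2 has no further overlaps.
RM3 starts after RM1 ends, so RM1 has no further overlaps.
RM4 starts after RM3 ends, so RM3 has no further overlaps.
RM6 starts before RM4 ends → RM4 and RM6 overlap.
RM7 starts before RM4 ends → RM4 and RM7 overlap.
RM5 starts after RM4 ends, so RM4 has no further overlaps.
RM7 starts before RM6 ends → RM6 and RM7 overlap.
RM5 starts before RM6 ends → RM6 and RM5 overlap.
RM8 starts exactly when RM6 ends (back-to-back, no overlap).
RM5 starts after RM7 ends, so RM7 has no further overlaps.
RM8 starts before RM5 ends → RM5 and RM8 overlap.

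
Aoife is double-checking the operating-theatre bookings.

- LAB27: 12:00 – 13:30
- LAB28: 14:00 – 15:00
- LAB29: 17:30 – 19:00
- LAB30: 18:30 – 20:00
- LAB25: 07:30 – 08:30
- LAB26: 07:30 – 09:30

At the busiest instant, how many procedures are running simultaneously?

Sort all start/end points and keep a running count:
07:30 start LAB25 → 1
07:30 start LAB26 → 2
08:30 end LAB25 → 1
09:30 end LAB26 → 0
12:00 start LAB27 → 1
13:30 end LAB27 → 0
14:00 start LAB28 → 1
15:00 end LAB28 → 0
17:30 start LAB29 → 1
18:30 start LAB30 → 2
19:00 end LAB29 → 1
20:00 end LAB30 → 0
Peak is 2, at 07:30 (LAB25, LAB26).

2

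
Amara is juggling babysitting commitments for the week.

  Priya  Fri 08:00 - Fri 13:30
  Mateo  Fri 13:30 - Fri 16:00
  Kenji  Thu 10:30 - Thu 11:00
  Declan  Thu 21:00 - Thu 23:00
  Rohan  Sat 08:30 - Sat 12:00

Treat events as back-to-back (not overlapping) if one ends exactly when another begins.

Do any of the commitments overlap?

Two intervals overlap when each starts before the other ends.
Sorted by start: Kenji, Declan, Priya, Mateo, Rohan.
Declan starts after Kenji ends, so Kenji has no further overlaps.
Priya starts after Declan ends, so Declan has no further overlaps.
Mateo starts exactly when Priya ends (back-to-back, no overlap), so Priya has no further overlaps.
Rohan starts after Mateo ends.
Every pair is clear; the schedule has no overlaps.

No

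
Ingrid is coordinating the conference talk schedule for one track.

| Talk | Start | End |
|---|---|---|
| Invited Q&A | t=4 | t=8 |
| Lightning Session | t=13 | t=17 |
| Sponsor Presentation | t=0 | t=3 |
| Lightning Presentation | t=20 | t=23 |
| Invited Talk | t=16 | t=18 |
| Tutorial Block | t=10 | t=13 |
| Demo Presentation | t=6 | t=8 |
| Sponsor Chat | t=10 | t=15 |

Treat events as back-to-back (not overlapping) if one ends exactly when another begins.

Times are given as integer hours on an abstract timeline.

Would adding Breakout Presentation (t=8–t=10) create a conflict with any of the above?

No — it doesn't clash with anything

Sponsor Presentation: ends t=3 at or before Breakout Presentation starts t=8 → clear.
Invited Q&A: ends t=8 at or before Breakout Presentation starts t=8 → clear.
Demo Presentation: ends t=8 at or before Breakout Presentation starts t=8 → clear.
Tutorial Block: starts t=10 at or after Breakout Presentation ends t=10 → clear.
Sponsor Chat: starts t=10 at or after Breakout Presentation ends t=10 → clear.
Lightning Session: starts t=13 at or after Breakout Presentation ends t=10 → clear.
Invited Talk: starts t=16 at or after Breakout Presentation ends t=10 → clear.
Lightning Presentation: starts t=20 at or after Breakout Presentation ends t=10 → clear.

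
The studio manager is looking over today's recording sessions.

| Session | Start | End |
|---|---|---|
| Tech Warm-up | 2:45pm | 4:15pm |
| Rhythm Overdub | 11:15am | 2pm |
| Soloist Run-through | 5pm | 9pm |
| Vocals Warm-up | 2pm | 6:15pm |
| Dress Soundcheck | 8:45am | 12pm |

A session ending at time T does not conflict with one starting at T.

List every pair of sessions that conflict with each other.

Dress Soundcheck & Rhythm Overdub, Soloist Run-through & Vocals Warm-up, Tech Warm-up & Vocals Warm-up

Check each pair: they overlap iff neither finishes before the other starts.
Sorted by start: Dress Soundcheck, Rhythm Overdub, Vocals Warm-up, Tech Warm-up, Soloist Run-through.
Rhythm Overdub starts before Dress Soundcheck ends → Dress Soundcheck and Rhythm Overdub overlap.
Vocals Warm-up starts after Dress Soundcheck ends, so nothing later overlaps Dress Soundcheck either.
Vocals Warm-up starts exactly when Rhythm Overdub ends (back-to-back, no overlap), so nothing later overlaps Rhythm Overdub either.
Tech Warm-up starts before Vocals Warm-up ends → Vocals Warm-up and Tech Warm-up overlap.
Soloist Run-through starts before Vocals Warm-up ends → Vocals Warm-up and Soloist Run-through overlap.
Soloist Run-through starts after Tech Warm-up ends.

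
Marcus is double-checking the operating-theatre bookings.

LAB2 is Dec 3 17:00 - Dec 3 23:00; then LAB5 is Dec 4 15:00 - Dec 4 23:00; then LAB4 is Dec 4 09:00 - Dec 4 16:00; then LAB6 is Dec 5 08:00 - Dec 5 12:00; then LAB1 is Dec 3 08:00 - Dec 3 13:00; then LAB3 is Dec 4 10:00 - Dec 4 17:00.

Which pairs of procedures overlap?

LAB3 & LAB4, LAB3 & LAB5, LAB4 & LAB5

Sorted by start: LAB1, LAB2, LAB4, LAB3, LAB5, LAB6.
LAB2 starts after LAB1 ends, so nothing later overlaps LAB1 either.
LAB4 starts after LAB2 ends, so nothing later overlaps LAB2 either.
LAB3 starts before LAB4 ends → LAB4 and LAB3 overlap.
LAB5 starts before LAB4 ends → LAB4 and LAB5 overlap.
LAB6 starts after LAB4 ends.
LAB5 starts before LAB3 ends → LAB3 and LAB5 overlap.
LAB6 starts after LAB3 ends.
LAB6 starts after LAB5 ends.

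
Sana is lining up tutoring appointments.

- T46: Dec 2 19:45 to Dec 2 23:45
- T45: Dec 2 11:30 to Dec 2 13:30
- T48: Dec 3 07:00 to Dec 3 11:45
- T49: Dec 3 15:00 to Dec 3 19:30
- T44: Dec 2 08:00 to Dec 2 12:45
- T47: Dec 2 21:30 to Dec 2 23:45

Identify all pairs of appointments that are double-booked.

Sorted by start: T44, T45, T46, T47, T48, T49.
T45 starts before T44 ends → T44 and T45 overlap.
T46 starts after T44 ends, so nothing later overlaps T44 either.
T46 starts after T45 ends, so nothing later overlaps T45 either.
T47 starts before T46 ends → T46 and T47 overlap.
T48 starts after T46 ends, so nothing later overlaps T46 either.
T48 starts after T47 ends, so nothing later overlaps T47 either.
T49 starts after T48 ends.

T44 & T45, T46 & T47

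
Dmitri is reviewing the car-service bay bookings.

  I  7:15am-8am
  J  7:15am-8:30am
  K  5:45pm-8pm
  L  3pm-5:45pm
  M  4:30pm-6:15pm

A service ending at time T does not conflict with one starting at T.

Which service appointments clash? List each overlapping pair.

Sorted by start: I, J, L, M, K.
J starts before I ends → I and J overlap.
L starts after I ends, so nothing later overlaps I either.
L starts after J ends, so nothing later overlaps J either.
M starts before L ends → L and M overlap.
K starts exactly when L ends (back-to-back, no overlap).
K starts before M ends → M and K overlap.

I & J, K & M, L & M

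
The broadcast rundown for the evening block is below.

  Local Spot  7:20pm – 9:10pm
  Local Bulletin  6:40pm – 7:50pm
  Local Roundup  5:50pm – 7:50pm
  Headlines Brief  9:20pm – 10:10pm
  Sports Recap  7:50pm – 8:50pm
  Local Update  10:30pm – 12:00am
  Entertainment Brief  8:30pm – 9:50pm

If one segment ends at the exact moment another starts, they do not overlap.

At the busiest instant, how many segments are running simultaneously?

Sweep the timeline, counting +1 at each start and −1 at each end (ends before starts at a tie):
5:50pm start Local Roundup → 1
6:40pm start Local Bulletin → 2
7:20pm start Local Spot → 3
7:50pm end Local Bulletin → 2
7:50pm end Local Roundup → 1
7:50pm start Sports Recap → 2
8:30pm start Entertainment Brief → 3
8:50pm end Sports Recap → 2
9:10pm end Local Spot → 1
9:20pm start Headlines Brief → 2
9:50pm end Entertainment Brief → 1
10:10pm end Headlines Brief → 0
10:30pm start Local Update → 1
12:00am end Local Update → 0
Peak is 3, at 7:20pm (Local Bulletin, Local Roundup, Local Spot).

3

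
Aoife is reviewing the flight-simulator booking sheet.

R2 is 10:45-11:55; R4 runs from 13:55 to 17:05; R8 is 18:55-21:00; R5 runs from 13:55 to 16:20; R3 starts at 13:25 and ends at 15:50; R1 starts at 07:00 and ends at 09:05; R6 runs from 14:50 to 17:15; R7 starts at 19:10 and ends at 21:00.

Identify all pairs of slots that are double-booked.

Sorted by start: R1, R2, R3, R4, R5, R6, R8, R7.
R2 starts after R1 ends, so R1 has no further overlaps.
R3 starts after R2 ends, so R2 has no further overlaps.
R4 starts before R3 ends → R3 and R4 overlap.
R5 starts before R3 ends → R3 and R5 overlap.
R6 starts before R3 ends → R3 and R6 overlap.
R8 starts after R3 ends, so R3 has no further overlaps.
R5 starts before R4 ends → R4 and R5 overlap.
R6 starts before R4 ends → R4 and R6 overlap.
R8 starts after R4 ends, so R4 has no further overlaps.
R6 starts before R5 ends → R5 and R6 overlap.
R8 starts after R5 ends, so R5 has no further overlaps.
R8 starts after R6 ends, so R6 has no further overlaps.
R7 starts before R8 ends → R8 and R7 overlap.

R3 & R4, R3 & R5, R3 & R6, R4 & R5, R4 & R6, R5 & R6, R7 & R8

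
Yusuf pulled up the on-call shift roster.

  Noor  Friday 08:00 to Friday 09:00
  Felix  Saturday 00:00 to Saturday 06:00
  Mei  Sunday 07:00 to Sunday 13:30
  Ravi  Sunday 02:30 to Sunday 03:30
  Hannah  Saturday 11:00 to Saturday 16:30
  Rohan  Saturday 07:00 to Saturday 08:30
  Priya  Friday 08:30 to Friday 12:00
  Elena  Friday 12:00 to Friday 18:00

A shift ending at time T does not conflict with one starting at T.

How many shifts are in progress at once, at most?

Sweep the timeline, counting +1 at each start and −1 at each end (ends before starts at a tie):
Friday 08:00 start Noor → 1
Friday 08:30 start Priya → 2
Friday 09:00 end Noor → 1
Friday 12:00 end Priya → 0
Friday 12:00 start Elena → 1
Friday 18:00 end Elena → 0
Saturday 00:00 start Felix → 1
Saturday 06:00 end Felix → 0
Saturday 07:00 start Rohan → 1
Saturday 08:30 end Rohan → 0
Saturday 11:00 start Hannah → 1
Saturday 16:30 end Hannah → 0
Sunday 02:30 start Ravi → 1
Sunday 03:30 end Ravi → 0
Sunday 07:00 start Mei → 1
Sunday 13:30 end Mei → 0
Peak is 2, at Friday 08:30 (Noor, Priya).

2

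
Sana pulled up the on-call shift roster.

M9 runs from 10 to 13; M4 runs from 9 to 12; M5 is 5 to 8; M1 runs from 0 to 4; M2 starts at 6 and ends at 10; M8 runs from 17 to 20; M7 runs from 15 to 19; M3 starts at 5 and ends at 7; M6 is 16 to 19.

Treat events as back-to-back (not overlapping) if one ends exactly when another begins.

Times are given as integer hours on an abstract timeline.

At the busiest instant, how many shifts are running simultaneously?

3

Walk through starts and ends in time order (an end at T is processed before a start at T):
0 start M1 → 1
4 end M1 → 0
5 start M3 → 1
5 start M5 → 2
6 start M2 → 3
7 end M3 → 2
8 end M5 → 1
9 start M4 → 2
10 end M2 → 1
10 start M9 → 2
12 end M4 → 1
13 end M9 → 0
15 start M7 → 1
16 start M6 → 2
17 start M8 → 3
19 end M6 → 2
19 end M7 → 1
20 end M8 → 0
Peak is 3, at 6 (M2, M3, M5).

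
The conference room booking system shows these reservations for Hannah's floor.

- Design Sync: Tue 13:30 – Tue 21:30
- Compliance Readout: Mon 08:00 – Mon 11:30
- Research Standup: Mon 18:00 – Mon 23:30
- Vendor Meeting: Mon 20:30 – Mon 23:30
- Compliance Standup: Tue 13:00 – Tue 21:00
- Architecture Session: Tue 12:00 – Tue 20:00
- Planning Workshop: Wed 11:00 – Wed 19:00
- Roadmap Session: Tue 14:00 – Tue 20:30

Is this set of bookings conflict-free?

Sorted by start: Compliance Readout, Research Standup, Vendor Meeting, Architecture Session, Compliance Standup, Design Sync, Roadmap Session, Planning Workshop.
Research Standup starts after Compliance Readout ends — done with Compliance Readout.
Vendor Meeting starts before Research Standup ends → Research Standup and Vendor Meeting overlap.
That's a conflict, so the schedule is not conflict-free.

No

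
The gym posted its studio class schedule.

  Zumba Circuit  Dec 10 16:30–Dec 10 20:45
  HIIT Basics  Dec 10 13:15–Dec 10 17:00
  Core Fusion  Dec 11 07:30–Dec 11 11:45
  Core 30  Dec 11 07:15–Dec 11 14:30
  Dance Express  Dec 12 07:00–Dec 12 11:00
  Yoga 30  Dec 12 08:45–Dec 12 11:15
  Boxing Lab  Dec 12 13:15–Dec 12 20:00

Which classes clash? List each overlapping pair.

Check each pair: they overlap iff neither finishes before the other starts.
Sorted by start: HIIT Basics, Zumba Circuit, Core 30, Core Fusion, Dance Express, Yoga 30, Boxing Lab.
Zumba Circuit starts before HIIT Basics ends → HIIT Basics and Zumba Circuit overlap.
Core 30 starts after HIIT Basics ends — done with HIIT Basics.
Core 30 starts after Zumba Circuit ends — done with Zumba Circuit.
Core Fusion starts before Core 30 ends → Core 30 and Core Fusion overlap.
Dance Express starts after Core 30 ends — done with Core 30.
Dance Express starts after Core Fusion ends — done with Core Fusion.
Yoga 30 starts before Dance Express ends → Dance Express and Yoga 30 overlap.
Boxing Lab starts after Dance Express ends.
Boxing Lab starts after Yoga 30 ends.

Core 30 & Core Fusion, Dance Express & Yoga 30, HIIT Basics & Zumba Circuit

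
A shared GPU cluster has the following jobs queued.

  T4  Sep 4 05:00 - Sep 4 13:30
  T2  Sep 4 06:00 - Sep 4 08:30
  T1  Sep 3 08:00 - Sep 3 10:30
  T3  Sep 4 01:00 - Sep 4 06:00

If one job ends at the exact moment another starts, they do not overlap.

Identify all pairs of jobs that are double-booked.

Sorted by start: T1, T3, T4, T2.
T3 starts after T1 ends — done with T1.
T4 starts before T3 ends → T3 and T4 overlap.
T2 starts exactly when T3 ends (back-to-back, no overlap).
T2 starts before T4 ends → T4 and T2 overlap.

T2 & T4, T3 & T4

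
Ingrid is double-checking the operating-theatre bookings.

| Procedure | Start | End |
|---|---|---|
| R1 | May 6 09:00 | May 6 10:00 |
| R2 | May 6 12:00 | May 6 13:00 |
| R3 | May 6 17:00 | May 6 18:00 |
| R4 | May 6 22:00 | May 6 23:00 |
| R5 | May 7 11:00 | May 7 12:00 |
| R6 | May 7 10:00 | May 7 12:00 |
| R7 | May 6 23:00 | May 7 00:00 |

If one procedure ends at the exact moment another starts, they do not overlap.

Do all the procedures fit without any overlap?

No

Sorted by start: R1, R2, R3, R4, R7, R6, R5.
R2 starts after R1 ends, so nothing later overlaps R1 either.
R3 starts after R2 ends, so nothing later overlaps R2 either.
R4 starts after R3 ends, so nothing later overlaps R3 either.
R7 starts exactly when R4 ends (back-to-back, no overlap), so nothing later overlaps R4 either.
R6 starts after R7 ends, so nothing later overlaps R7 either.
R5 starts before R6 ends → R6 and R5 overlap.
That's a conflict, so the schedule is not conflict-free.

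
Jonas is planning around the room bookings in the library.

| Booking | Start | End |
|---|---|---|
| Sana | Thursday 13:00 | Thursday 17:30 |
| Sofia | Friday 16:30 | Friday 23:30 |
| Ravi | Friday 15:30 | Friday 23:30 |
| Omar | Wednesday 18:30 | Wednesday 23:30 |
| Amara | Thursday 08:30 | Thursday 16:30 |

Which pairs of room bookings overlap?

Amara & Sana, Ravi & Sofia

Sorted by start: Omar, Amara, Sana, Ravi, Sofia.
Amara starts after Omar ends, so nothing later overlaps Omar either.
Sana starts before Amara ends → Amara and Sana overlap.
Ravi starts after Amara ends, so nothing later overlaps Amara either.
Ravi starts after Sana ends, so nothing later overlaps Sana either.
Sofia starts before Ravi ends → Ravi and Sofia overlap.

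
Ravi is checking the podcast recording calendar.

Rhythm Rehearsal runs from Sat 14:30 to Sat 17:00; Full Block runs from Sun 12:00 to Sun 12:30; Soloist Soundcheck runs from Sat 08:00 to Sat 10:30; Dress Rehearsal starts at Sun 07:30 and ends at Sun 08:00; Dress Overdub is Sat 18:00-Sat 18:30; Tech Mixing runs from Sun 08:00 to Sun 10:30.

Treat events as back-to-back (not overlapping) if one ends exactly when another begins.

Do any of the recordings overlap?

Two intervals overlap when each starts before the other ends.
Sorted by start: Soloist Soundcheck, Rhythm Rehearsal, Dress Overdub, Dress Rehearsal, Tech Mixing, Full Block.
Rhythm Rehearsal starts after Soloist Soundcheck ends; Soloist Soundcheck is clear from here.
Dress Overdub starts after Rhythm Rehearsal ends; Rhythm Rehearsal is clear from here.
Dress Rehearsal starts after Dress Overdub ends; Dress Overdub is clear from here.
Tech Mixing starts exactly when Dress Rehearsal ends (back-to-back, no overlap); Dress Rehearsal is clear from here.
Full Block starts after Tech Mixing ends.
Every pair is clear; the schedule has no overlaps.

No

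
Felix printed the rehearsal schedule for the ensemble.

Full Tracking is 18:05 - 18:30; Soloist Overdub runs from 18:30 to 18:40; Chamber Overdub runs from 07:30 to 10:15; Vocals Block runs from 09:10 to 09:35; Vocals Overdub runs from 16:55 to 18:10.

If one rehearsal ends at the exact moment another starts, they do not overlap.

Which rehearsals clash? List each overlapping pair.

Chamber Overdub & Vocals Block, Full Tracking & Vocals Overdub

Sorted by start: Chamber Overdub, Vocals Block, Vocals Overdub, Full Tracking, Soloist Overdub.
Vocals Block starts before Chamber Overdub ends → Chamber Overdub and Vocals Block overlap.
Vocals Overdub starts after Chamber Overdub ends — done with Chamber Overdub.
Vocals Overdub starts after Vocals Block ends — done with Vocals Block.
Full Tracking starts before Vocals Overdub ends → Vocals Overdub and Full Tracking overlap.
Soloist Overdub starts after Vocals Overdub ends.
Soloist Overdub starts exactly when Full Tracking ends (back-to-back, no overlap).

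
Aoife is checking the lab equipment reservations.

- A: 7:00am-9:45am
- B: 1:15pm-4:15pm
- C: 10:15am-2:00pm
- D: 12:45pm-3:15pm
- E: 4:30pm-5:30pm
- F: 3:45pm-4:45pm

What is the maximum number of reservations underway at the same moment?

Sort all start/end points and keep a running count:
7:00am start A → 1
9:45am end A → 0
10:15am start C → 1
12:45pm start D → 2
1:15pm start B → 3
2:00pm end C → 2
3:15pm end D → 1
3:45pm start F → 2
4:15pm end B → 1
4:30pm start E → 2
4:45pm end F → 1
5:30pm end E → 0
Peak is 3, at 1:15pm (B, C, D).

3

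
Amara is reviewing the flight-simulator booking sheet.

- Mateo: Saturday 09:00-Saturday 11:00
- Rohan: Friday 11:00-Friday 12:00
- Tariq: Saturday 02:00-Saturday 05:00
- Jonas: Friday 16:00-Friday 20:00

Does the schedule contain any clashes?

No

Sorted by start: Rohan, Jonas, Tariq, Mateo.
Jonas starts after Rohan ends, so Rohan has no further overlaps.
Tariq starts after Jonas ends, so Jonas has no further overlaps.
Mateo starts after Tariq ends.
Every pair is clear; the schedule has no overlaps.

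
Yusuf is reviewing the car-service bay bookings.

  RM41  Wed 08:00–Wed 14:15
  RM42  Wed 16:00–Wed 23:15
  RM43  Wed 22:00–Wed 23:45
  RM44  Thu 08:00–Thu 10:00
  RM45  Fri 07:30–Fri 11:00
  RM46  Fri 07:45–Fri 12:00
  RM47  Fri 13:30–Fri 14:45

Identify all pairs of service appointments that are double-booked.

Two intervals overlap when each starts before the other ends.
Sorted by start: RM41, RM42, RM43, RM44, RM45, RM46, RM47.
RM42 starts after RM41 ends; RM41 is clear from here.
RM43 starts before RM42 ends → RM42 and RM43 overlap.
RM44 starts after RM42 ends; RM42 is clear from here.
RM44 starts after RM43 ends; RM43 is clear from here.
RM45 starts after RM44 ends; RM44 is clear from here.
RM46 starts before RM45 ends → RM45 and RM46 overlap.
RM47 starts after RM45 ends.
RM47 starts after RM46 ends.

RM42 & RM43, RM45 & RM46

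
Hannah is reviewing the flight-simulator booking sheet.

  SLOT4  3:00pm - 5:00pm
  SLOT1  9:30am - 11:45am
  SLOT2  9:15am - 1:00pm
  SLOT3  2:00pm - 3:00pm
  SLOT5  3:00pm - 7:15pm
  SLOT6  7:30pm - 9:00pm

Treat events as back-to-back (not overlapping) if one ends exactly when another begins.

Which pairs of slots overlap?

SLOT1 & SLOT2, SLOT4 & SLOT5

Sorted by start: SLOT2, SLOT1, SLOT3, SLOT4, SLOT5, SLOT6.
SLOT1 starts before SLOT2 ends → SLOT2 and SLOT1 overlap.
SLOT3 starts after SLOT2 ends, so SLOT2 has no further overlaps.
SLOT3 starts after SLOT1 ends, so SLOT1 has no further overlaps.
SLOT4 starts exactly when SLOT3 ends (back-to-back, no overlap), so SLOT3 has no further overlaps.
SLOT5 starts before SLOT4 ends → SLOT4 and SLOT5 overlap.
SLOT6 starts after SLOT4 ends.
SLOT6 starts after SLOT5 ends.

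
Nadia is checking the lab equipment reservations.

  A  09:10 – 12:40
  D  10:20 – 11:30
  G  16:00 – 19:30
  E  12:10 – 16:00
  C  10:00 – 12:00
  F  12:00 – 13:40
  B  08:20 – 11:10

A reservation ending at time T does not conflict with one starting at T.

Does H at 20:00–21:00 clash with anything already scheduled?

B: ends 11:10 at or before H starts 20:00 → clear.
A: ends 12:40 at or before H starts 20:00 → clear.
C: ends 12:00 at or before H starts 20:00 → clear.
D: ends 11:30 at or before H starts 20:00 → clear.
F: ends 13:40 at or before H starts 20:00 → clear.
E: ends 16:00 at or before H starts 20:00 → clear.
G: ends 19:30 at or before H starts 20:00 → clear.

No — it doesn't clash with anything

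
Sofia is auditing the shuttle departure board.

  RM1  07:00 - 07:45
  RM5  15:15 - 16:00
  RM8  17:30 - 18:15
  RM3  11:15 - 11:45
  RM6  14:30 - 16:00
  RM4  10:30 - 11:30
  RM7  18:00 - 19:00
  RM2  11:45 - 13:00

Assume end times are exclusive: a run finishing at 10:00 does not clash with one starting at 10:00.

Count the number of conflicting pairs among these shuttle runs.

3

Sorted by start: RM1, RM4, RM3, RM2, RM6, RM5, RM8, RM7.
RM4 starts after RM1 ends; RM1 is clear from here.
RM3 starts before RM4 ends → RM4 and RM3 overlap.
RM2 starts after RM4 ends; RM4 is clear from here.
RM2 starts exactly when RM3 ends (back-to-back, no overlap); RM3 is clear from here.
RM6 starts after RM2 ends; RM2 is clear from here.
RM5 starts before RM6 ends → RM6 and RM5 overlap.
RM8 starts after RM6 ends; RM6 is clear from here.
RM8 starts after RM5 ends; RM5 is clear from here.
RM7 starts before RM8 ends → RM8 and RM7 overlap.
Overlapping pairs: RM3 & RM4, RM5 & RM6, RM7 & RM8 — 3 in total.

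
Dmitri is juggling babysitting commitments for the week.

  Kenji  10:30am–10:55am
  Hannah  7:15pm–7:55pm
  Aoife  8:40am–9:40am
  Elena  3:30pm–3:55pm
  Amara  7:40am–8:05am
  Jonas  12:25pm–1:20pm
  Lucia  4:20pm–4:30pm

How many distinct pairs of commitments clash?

0

Check each pair: they overlap iff neither finishes before the other starts.
Sorted by start: Amara, Aoife, Kenji, Jonas, Elena, Lucia, Hannah.
Aoife starts after Amara ends, so nothing later overlaps Amara either.
Kenji starts after Aoife ends, so nothing later overlaps Aoife either.
Jonas starts after Kenji ends, so nothing later overlaps Kenji either.
Elena starts after Jonas ends, so nothing later overlaps Jonas either.
Lucia starts after Elena ends, so nothing later overlaps Elena either.
Hannah starts after Lucia ends.
No pair overlaps.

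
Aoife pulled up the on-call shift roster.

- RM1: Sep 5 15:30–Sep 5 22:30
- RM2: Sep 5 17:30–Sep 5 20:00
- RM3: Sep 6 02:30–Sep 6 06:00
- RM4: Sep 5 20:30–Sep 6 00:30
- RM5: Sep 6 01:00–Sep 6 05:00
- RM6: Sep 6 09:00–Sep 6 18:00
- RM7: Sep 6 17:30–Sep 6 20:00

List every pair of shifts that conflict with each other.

Sorted by start: RM1, RM2, RM4, RM5, RM3, RM6, RM7.
RM2 starts before RM1 ends → RM1 and RM2 overlap.
RM4 starts before RM1 ends → RM1 and RM4 overlap.
RM5 starts after RM1 ends — done with RM1.
RM4 starts after RM2 ends — done with RM2.
RM5 starts after RM4 ends — done with RM4.
RM3 starts before RM5 ends → RM5 and RM3 overlap.
RM6 starts after RM5 ends — done with RM5.
RM6 starts after RM3 ends — done with RM3.
RM7 starts before RM6 ends → RM6 and RM7 overlap.

RM1 & RM2, RM1 & RM4, RM3 & RM5, RM6 & RM7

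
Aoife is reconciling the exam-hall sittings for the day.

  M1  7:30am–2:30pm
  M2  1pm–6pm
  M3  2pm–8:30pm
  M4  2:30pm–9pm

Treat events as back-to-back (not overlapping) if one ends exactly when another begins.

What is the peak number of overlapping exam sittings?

3

Sweep the timeline, counting +1 at each start and −1 at each end (ends before starts at a tie):
7:30am start M1 → 1
1pm start M2 → 2
2pm start M3 → 3
2:30pm end M1 → 2
2:30pm start M4 → 3
6pm end M2 → 2
8:30pm end M3 → 1
9pm end M4 → 0
Peak is 3, at 2pm (M1, M2, M3).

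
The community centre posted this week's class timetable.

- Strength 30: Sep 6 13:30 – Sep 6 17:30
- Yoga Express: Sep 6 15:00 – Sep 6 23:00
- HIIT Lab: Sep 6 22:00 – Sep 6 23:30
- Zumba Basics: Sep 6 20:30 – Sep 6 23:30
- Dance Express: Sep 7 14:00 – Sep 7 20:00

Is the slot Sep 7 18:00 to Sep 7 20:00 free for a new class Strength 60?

No — it overlaps Dance Express

Strength 30: ends Sep 6 17:30 at or before Strength 60 starts Sep 7 18:00 → clear.
Yoga Express: ends Sep 6 23:00 at or before Strength 60 starts Sep 7 18:00 → clear.
Zumba Basics: ends Sep 6 23:30 at or before Strength 60 starts Sep 7 18:00 → clear.
HIIT Lab: ends Sep 6 23:30 at or before Strength 60 starts Sep 7 18:00 → clear.
Dance Express: starts Sep 7 14:00 before Strength 60 ends Sep 7 20:00, and ends Sep 7 20:00 after Strength 60 starts Sep 7 18:00 → overlap.
Strength 60 overlaps Dance Express.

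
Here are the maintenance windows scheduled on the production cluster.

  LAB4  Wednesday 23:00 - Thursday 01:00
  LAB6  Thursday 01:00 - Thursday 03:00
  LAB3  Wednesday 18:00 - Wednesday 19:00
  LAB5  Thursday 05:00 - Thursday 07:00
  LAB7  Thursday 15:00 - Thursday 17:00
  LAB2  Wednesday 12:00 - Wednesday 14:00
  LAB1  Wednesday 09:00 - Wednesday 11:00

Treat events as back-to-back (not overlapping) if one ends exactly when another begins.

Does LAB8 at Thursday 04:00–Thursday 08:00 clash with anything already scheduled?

LAB1: ends Wednesday 11:00 at or before LAB8 starts Thursday 04:00 → clear.
LAB2: ends Wednesday 14:00 at or before LAB8 starts Thursday 04:00 → clear.
LAB3: ends Wednesday 19:00 at or before LAB8 starts Thursday 04:00 → clear.
LAB4: ends Thursday 01:00 at or before LAB8 starts Thursday 04:00 → clear.
LAB6: ends Thursday 03:00 at or before LAB8 starts Thursday 04:00 → clear.
LAB5: starts Thursday 05:00 before LAB8 ends Thursday 08:00, and ends Thursday 07:00 after LAB8 starts Thursday 04:00 → overlap.
LAB7: starts Thursday 15:00 at or after LAB8 ends Thursday 08:00 → clear.
LAB8 overlaps LAB5.

Yes — it overlaps LAB5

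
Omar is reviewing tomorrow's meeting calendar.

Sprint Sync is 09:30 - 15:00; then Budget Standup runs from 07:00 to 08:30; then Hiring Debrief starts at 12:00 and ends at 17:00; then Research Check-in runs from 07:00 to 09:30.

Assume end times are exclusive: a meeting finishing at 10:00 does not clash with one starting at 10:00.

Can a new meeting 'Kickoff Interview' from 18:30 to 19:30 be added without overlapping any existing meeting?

Budget Standup: ends 08:30 at or before Kickoff Interview starts 18:30 → clear.
Research Check-in: ends 09:30 at or before Kickoff Interview starts 18:30 → clear.
Sprint Sync: ends 15:00 at or before Kickoff Interview starts 18:30 → clear.
Hiring Debrief: ends 17:00 at or before Kickoff Interview starts 18:30 → clear.

Yes — the slot is free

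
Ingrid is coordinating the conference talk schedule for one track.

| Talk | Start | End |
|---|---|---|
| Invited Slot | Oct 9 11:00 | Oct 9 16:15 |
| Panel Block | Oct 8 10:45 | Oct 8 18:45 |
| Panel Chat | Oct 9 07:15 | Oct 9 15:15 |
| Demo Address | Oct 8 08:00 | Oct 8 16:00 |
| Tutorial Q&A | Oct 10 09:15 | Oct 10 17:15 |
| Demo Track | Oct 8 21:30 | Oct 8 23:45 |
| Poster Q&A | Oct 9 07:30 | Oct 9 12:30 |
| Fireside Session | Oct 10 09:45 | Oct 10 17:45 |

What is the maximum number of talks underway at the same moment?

3

Walk through starts and ends in time order (an end at T is processed before a start at T):
Oct 8 08:00 start Demo Address → 1
Oct 8 10:45 start Panel Block → 2
Oct 8 16:00 end Demo Address → 1
Oct 8 18:45 end Panel Block → 0
Oct 8 21:30 start Demo Track → 1
Oct 8 23:45 end Demo Track → 0
Oct 9 07:15 start Panel Chat → 1
Oct 9 07:30 start Poster Q&A → 2
Oct 9 11:00 start Invited Slot → 3
Oct 9 12:30 end Poster Q&A → 2
Oct 9 15:15 end Panel Chat → 1
Oct 9 16:15 end Invited Slot → 0
Oct 10 09:15 start Tutorial Q&A → 1
Oct 10 09:45 start Fireside Session → 2
Oct 10 17:15 end Tutorial Q&A → 1
Oct 10 17:45 end Fireside Session → 0
Peak is 3, at Oct 9 11:00 (Invited Slot, Panel Chat, Poster Q&A).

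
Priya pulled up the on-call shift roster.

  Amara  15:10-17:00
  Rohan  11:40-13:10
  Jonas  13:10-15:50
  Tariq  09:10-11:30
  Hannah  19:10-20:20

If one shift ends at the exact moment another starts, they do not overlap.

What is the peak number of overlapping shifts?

2

Sort all start/end points and keep a running count:
09:10 start Tariq → 1
11:30 end Tariq → 0
11:40 start Rohan → 1
13:10 end Rohan → 0
13:10 start Jonas → 1
15:10 start Amara → 2
15:50 end Jonas → 1
17:00 end Amara → 0
19:10 start Hannah → 1
20:20 end Hannah → 0
Peak is 2, at 15:10 (Amara, Jonas).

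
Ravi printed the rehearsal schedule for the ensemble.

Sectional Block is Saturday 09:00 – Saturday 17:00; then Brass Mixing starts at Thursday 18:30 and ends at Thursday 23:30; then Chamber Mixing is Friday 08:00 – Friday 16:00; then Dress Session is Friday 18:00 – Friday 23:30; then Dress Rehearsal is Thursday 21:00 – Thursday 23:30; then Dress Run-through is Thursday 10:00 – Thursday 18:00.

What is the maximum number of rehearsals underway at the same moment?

2

Sort all start/end points and keep a running count:
Thursday 10:00 start Dress Run-through → 1
Thursday 18:00 end Dress Run-through → 0
Thursday 18:30 start Brass Mixing → 1
Thursday 21:00 start Dress Rehearsal → 2
Thursday 23:30 end Brass Mixing → 1
Thursday 23:30 end Dress Rehearsal → 0
Friday 08:00 start Chamber Mixing → 1
Friday 16:00 end Chamber Mixing → 0
Friday 18:00 start Dress Session → 1
Friday 23:30 end Dress Session → 0
Saturday 09:00 start Sectional Block → 1
Saturday 17:00 end Sectional Block → 0
Peak is 2, at Thursday 21:00 (Brass Mixing, Dress Rehearsal).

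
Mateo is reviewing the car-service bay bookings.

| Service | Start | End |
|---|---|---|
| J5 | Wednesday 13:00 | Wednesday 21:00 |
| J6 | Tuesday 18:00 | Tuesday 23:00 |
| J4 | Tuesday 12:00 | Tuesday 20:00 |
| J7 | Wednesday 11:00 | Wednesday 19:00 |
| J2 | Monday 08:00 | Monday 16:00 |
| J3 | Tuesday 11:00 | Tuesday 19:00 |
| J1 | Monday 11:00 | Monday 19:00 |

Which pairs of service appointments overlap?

Sorted by start: J2, J1, J3, J4, J6, J7, J5.
J1 starts before J2 ends → J2 and J1 overlap.
J3 starts after J2 ends, so nothing later overlaps J2 either.
J3 starts after J1 ends, so nothing later overlaps J1 either.
J4 starts before J3 ends → J3 and J4 overlap.
J6 starts before J3 ends → J3 and J6 overlap.
J7 starts after J3 ends, so nothing later overlaps J3 either.
J6 starts before J4 ends → J4 and J6 overlap.
J7 starts after J4 ends, so nothing later overlaps J4 either.
J7 starts after J6 ends, so nothing later overlaps J6 either.
J5 starts before J7 ends → J7 and J5 overlap.

J1 & J2, J3 & J4, J3 & J6, J4 & J6, J5 & J7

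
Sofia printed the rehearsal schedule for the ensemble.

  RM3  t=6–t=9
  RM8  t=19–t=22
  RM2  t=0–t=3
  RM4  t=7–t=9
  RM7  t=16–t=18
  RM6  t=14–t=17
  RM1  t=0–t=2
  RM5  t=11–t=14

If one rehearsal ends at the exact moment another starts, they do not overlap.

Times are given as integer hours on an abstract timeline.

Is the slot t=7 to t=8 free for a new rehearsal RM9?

RM1: ends t=2 at or before RM9 starts t=7 → clear.
RM2: ends t=3 at or before RM9 starts t=7 → clear.
RM3: starts t=6 before RM9 ends t=8, and ends t=9 after RM9 starts t=7 → overlap.
RM4: starts t=7 before RM9 ends t=8, and ends t=9 after RM9 starts t=7 → overlap.
RM5: starts t=11 at or after RM9 ends t=8 → clear.
RM6: starts t=14 at or after RM9 ends t=8 → clear.
RM7: starts t=16 at or after RM9 ends t=8 → clear.
RM8: starts t=19 at or after RM9 ends t=8 → clear.
RM9 overlaps RM3, RM4.

No — it overlaps RM3, RM4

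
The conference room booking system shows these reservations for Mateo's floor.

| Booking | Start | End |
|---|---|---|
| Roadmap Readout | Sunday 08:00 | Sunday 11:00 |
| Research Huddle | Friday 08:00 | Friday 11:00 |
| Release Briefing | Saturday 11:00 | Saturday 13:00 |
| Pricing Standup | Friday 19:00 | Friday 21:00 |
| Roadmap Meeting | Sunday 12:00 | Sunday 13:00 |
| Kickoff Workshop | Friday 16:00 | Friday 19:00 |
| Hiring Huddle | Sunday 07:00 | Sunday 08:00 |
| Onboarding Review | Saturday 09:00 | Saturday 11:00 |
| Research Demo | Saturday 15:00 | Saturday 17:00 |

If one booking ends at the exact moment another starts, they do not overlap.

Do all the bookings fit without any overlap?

Yes

Two intervals overlap when each starts before the other ends.
Sorted by start: Research Huddle, Kickoff Workshop, Pricing Standup, Onboarding Review, Release Briefing, Research Demo, Hiring Huddle, Roadmap Readout, Roadmap Meeting.
Kickoff Workshop starts after Research Huddle ends; Research Huddle is clear from here.
Pricing Standup starts exactly when Kickoff Workshop ends (back-to-back, no overlap); Kickoff Workshop is clear from here.
Onboarding Review starts after Pricing Standup ends; Pricing Standup is clear from here.
Release Briefing starts exactly when Onboarding Review ends (back-to-back, no overlap); Onboarding Review is clear from here.
Research Demo starts after Release Briefing ends; Release Briefing is clear from here.
Hiring Huddle starts after Research Demo ends; Research Demo is clear from here.
Roadmap Readout starts exactly when Hiring Huddle ends (back-to-back, no overlap); Hiring Huddle is clear from here.
Roadmap Meeting starts after Roadmap Readout ends.
Every pair is clear; the schedule has no overlaps.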